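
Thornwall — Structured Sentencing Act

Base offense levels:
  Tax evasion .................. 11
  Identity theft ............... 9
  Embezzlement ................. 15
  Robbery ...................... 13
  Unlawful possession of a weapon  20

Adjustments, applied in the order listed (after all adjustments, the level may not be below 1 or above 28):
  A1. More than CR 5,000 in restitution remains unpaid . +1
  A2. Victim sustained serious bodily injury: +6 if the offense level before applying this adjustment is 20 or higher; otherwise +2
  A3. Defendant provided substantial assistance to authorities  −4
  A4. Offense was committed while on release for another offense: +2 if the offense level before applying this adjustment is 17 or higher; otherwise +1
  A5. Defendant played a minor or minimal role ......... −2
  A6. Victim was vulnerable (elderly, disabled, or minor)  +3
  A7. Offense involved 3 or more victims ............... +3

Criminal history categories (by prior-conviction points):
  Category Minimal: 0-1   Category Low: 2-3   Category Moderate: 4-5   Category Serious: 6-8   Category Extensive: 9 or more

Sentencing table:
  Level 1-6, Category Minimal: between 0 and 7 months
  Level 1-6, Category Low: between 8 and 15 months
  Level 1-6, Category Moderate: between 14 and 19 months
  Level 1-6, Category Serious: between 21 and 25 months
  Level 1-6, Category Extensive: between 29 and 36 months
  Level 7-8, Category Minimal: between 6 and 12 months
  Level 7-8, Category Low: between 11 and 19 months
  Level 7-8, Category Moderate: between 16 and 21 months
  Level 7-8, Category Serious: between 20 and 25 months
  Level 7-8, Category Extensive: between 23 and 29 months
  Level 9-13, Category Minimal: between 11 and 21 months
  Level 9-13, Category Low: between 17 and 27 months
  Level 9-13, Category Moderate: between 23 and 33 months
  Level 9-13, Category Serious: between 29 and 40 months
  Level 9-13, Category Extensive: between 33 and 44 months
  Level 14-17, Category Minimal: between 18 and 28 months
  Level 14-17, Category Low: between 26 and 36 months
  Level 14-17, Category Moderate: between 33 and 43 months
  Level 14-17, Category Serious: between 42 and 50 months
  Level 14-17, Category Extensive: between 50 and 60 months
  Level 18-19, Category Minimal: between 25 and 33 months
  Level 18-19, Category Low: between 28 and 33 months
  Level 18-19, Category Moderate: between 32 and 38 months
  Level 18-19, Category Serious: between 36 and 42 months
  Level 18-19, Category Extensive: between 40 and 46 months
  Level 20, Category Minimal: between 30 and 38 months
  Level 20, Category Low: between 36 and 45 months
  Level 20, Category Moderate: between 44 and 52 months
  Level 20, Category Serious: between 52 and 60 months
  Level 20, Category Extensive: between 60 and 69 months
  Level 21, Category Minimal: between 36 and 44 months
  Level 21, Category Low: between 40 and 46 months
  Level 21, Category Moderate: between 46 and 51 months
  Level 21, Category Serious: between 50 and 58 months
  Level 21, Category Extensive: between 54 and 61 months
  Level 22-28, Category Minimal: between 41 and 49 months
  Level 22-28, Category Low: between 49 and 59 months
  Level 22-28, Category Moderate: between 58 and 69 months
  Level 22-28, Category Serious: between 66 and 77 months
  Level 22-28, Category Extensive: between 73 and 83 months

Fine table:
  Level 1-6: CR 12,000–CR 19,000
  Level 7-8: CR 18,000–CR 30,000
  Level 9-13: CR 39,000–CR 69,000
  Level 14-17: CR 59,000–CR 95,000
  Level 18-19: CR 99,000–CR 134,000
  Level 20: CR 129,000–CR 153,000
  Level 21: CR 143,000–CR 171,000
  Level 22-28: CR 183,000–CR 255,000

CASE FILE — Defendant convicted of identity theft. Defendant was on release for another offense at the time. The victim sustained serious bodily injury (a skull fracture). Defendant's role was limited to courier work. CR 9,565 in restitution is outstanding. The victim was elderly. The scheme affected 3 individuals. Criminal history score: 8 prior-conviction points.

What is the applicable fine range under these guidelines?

CR 59,000–CR 95,000

Base offense level for identity theft: 9.
A1 applies: 9 + 1 = 10.
A2 applies (level before this adjustment is 10 < 20, so +2): 10 + 2 = 12.
A4 applies (level before this adjustment is 12 < 17, so +1): 12 + 1 = 13.
A5 applies: 13 − 2 = 11.
A6 applies: 11 + 3 = 14.
A7 applies: 14 + 3 = 17.
Final offense level: 17.
Level 17 falls in the 14-17 band.
Fine table: Level 14-17 → CR 59,000–CR 95,000.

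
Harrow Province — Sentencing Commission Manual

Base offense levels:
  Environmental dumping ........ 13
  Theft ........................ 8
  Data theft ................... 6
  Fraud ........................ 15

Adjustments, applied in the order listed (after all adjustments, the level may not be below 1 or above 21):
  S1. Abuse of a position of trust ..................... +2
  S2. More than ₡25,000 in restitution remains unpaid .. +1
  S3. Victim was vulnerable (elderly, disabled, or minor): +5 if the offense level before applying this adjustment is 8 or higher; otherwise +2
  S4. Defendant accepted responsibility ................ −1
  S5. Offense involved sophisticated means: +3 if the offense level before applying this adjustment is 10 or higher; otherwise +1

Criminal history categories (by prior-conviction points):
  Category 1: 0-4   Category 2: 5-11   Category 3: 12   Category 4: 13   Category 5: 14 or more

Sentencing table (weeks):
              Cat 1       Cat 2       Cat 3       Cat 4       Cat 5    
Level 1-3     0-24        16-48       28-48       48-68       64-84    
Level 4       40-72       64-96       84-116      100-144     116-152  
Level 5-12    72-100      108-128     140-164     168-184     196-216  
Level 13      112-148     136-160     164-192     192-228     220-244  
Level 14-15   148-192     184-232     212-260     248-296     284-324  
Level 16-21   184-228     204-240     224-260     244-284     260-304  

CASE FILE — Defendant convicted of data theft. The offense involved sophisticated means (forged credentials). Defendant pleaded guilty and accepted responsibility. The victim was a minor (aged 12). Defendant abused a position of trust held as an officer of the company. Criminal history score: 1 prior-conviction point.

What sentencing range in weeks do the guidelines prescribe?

Base offense level for data theft: 6.
S1 applies: 6 + 2 = 8.
S3 applies (level before this adjustment is 8 ≥ 8, so +5): 8 + 5 = 13.
S4 applies: 13 − 1 = 12.
S5 applies (level before this adjustment is 12 ≥ 10, so +3): 12 + 3 = 15.
Final offense level: 15.
Criminal history: 1 prior point → Category 1 (0-4).
Level 15 falls in the 14-15 band.
Grid: Level 14-15 × Category 1 = 148-192 weeks.

148-192 weeks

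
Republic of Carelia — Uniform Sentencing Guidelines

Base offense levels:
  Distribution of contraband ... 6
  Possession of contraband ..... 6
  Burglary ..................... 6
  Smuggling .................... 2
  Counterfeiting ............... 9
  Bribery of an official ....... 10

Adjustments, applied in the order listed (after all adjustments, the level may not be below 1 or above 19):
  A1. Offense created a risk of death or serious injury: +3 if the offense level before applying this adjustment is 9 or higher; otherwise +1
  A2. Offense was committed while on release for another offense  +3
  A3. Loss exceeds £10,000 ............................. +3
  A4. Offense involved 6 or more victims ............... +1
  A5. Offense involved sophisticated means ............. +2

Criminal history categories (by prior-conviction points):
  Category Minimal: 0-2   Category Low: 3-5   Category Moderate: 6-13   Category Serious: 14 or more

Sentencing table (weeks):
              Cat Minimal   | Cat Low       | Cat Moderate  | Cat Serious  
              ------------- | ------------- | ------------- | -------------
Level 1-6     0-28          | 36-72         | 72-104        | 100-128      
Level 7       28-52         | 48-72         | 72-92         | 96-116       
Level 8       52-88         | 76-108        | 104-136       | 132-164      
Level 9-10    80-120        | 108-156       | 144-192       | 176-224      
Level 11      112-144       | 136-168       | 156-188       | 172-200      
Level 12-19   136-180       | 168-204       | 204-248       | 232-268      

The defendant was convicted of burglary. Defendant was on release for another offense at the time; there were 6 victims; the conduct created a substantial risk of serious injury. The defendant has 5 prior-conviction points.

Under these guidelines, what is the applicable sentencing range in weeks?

Base offense level for burglary: 6.
A1 applies (level before this adjustment is 6 < 9, so +1): 6 + 1 = 7.
A2 applies: 7 + 3 = 10.
A4 applies: 10 + 1 = 11.
Final offense level: 11.
Criminal history: 5 prior points → Category Low (3-5).
Level 11 falls in the 11 band.
Grid: Level 11 × Category Low = 136-168 weeks.

136-168 weeks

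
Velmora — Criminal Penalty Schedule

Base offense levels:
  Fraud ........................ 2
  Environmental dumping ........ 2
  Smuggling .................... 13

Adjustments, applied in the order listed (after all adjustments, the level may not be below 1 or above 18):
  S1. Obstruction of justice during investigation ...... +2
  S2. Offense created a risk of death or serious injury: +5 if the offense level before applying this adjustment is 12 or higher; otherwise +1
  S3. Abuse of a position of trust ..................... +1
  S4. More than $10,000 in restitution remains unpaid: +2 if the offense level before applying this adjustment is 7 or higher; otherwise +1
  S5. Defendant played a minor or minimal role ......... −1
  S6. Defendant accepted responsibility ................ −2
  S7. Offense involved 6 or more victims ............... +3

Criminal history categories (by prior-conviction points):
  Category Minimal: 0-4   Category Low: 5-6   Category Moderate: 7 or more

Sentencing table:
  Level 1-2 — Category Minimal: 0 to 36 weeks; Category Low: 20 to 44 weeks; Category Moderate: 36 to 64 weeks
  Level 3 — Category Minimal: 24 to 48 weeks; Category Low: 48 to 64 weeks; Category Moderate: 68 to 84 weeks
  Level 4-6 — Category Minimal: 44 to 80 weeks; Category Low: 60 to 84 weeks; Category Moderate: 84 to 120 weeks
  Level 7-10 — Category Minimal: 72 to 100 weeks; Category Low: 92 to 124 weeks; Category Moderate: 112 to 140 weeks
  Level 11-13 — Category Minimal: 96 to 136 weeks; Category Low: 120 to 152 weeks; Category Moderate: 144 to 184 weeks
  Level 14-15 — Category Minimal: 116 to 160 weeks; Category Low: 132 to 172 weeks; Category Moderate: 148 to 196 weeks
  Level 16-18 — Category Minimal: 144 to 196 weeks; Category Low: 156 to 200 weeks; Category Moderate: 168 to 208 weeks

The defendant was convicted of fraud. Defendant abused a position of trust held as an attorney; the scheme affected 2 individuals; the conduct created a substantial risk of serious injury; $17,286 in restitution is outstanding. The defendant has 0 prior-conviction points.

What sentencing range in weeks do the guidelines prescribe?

44-80 weeks

Base offense level for fraud: 2.
S1 does not apply.
S2 applies (level before this adjustment is 2 < 12, so +1): 2 + 1 = 3.
S3 applies: 3 + 1 = 4.
S4 applies (level before this adjustment is 4 < 7, so +1): 4 + 1 = 5.
S5 does not apply.
Final offense level: 5.
Criminal history: 0 prior points → Category Minimal (0-4).
Level 5 falls in the 4-6 band.
Grid: Level 4-6 × Category Minimal = 44-80 weeks.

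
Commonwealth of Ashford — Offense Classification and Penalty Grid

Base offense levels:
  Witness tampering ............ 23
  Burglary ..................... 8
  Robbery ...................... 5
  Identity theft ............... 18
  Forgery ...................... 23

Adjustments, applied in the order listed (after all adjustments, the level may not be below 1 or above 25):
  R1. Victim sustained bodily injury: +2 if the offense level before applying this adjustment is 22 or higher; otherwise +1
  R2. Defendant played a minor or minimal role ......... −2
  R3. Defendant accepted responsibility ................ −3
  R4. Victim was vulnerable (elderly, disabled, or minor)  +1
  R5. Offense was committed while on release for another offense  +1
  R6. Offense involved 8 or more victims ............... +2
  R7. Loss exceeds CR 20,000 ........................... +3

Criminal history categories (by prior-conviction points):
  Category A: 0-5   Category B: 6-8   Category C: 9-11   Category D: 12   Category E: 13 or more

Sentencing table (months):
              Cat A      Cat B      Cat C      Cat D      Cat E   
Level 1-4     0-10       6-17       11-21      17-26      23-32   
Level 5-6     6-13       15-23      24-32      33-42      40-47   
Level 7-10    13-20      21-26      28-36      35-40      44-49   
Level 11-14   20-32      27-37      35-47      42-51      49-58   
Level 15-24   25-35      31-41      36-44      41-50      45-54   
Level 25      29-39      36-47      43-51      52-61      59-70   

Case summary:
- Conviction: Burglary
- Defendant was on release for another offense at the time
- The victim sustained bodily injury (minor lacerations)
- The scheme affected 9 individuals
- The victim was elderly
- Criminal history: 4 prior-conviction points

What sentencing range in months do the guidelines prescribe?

20-32 months

Base offense level for burglary: 8.
R1 applies (level before this adjustment is 8 < 22, so +1): 8 + 1 = 9.
R3 does not apply.
R4 applies: 9 + 1 = 10.
R5 applies: 10 + 1 = 11.
R6 applies: 11 + 2 = 13.
R7 does not apply.
Final offense level: 13.
Criminal history: 4 prior points → Category A (0-5).
Level 13 falls in the 11-14 band.
Grid: Level 11-14 × Category A = 20-32 months.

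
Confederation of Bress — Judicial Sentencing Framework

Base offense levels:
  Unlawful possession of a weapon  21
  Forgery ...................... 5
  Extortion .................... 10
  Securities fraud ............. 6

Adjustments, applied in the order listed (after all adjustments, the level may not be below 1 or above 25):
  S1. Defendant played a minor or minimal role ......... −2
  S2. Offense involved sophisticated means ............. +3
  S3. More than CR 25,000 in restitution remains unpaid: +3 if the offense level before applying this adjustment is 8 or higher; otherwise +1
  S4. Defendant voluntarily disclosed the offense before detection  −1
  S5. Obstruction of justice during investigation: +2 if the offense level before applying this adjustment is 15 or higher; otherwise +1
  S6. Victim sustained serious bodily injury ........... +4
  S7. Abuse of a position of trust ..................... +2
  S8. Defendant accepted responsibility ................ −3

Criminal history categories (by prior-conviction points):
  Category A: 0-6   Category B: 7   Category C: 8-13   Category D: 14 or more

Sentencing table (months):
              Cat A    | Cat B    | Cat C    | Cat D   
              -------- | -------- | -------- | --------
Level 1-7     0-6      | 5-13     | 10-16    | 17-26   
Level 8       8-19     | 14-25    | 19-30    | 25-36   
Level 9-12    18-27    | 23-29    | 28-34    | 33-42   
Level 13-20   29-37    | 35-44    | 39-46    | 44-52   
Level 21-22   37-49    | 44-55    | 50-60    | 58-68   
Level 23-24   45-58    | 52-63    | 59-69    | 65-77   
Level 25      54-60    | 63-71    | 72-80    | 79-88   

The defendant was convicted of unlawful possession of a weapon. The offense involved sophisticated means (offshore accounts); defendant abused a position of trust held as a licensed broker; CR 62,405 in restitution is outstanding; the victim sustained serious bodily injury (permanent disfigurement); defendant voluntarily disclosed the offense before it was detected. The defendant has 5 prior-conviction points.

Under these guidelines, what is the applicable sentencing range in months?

54-60 months

Base offense level for unlawful possession of a weapon: 21.
S2 applies: 21 + 3 = 24.
S3 applies (level before this adjustment is 24 ≥ 8, so +3): 24 + 3 = 27.
S4 applies: 27 − 1 = 26.
S5 does not apply.
S6 applies: 26 + 4 = 30.
S7 applies: 30 + 2 = 32.
S8 does not apply.
Level 32 exceeds the maximum of 25; capped at 25.
Final offense level: 25.
Criminal history: 5 prior points → Category A (0-6).
Level 25 falls in the 25 band.
Grid: Level 25 × Category A = 54-60 months.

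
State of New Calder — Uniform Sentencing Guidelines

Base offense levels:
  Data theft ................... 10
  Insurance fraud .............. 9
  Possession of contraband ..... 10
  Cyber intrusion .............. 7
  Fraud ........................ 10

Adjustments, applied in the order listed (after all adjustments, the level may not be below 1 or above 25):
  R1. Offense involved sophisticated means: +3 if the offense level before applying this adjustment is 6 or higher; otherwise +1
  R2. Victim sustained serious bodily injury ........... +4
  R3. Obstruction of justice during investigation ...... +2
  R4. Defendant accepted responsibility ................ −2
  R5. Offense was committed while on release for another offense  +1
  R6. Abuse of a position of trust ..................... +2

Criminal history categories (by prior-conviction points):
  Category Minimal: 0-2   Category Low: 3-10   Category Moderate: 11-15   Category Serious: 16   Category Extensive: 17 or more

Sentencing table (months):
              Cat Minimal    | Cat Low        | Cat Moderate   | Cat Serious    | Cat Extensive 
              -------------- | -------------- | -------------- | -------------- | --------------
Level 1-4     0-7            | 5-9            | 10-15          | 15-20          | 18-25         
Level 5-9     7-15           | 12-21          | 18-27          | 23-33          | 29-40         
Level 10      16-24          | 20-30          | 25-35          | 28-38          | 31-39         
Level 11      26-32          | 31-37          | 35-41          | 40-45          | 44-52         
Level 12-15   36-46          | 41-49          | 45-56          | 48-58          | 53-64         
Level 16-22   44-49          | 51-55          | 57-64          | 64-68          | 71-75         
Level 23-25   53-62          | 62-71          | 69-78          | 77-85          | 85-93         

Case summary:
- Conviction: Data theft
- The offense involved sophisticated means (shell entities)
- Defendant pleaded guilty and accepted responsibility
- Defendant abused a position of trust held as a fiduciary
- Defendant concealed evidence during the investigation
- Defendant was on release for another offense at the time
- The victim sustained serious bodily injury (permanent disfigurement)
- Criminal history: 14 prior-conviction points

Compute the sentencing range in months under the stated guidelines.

57-64 months

Base offense level for data theft: 10.
R1 applies (level before this adjustment is 10 ≥ 6, so +3): 10 + 3 = 13.
R2 applies: 13 + 4 = 17.
R3 applies: 17 + 2 = 19.
R4 applies: 19 − 2 = 17.
R5 applies: 17 + 1 = 18.
R6 applies: 18 + 2 = 20.
Final offense level: 20.
Criminal history: 14 prior points → Category Moderate (11-15).
Level 20 falls in the 16-22 band.
Grid: Level 16-22 × Category Moderate = 57-64 months.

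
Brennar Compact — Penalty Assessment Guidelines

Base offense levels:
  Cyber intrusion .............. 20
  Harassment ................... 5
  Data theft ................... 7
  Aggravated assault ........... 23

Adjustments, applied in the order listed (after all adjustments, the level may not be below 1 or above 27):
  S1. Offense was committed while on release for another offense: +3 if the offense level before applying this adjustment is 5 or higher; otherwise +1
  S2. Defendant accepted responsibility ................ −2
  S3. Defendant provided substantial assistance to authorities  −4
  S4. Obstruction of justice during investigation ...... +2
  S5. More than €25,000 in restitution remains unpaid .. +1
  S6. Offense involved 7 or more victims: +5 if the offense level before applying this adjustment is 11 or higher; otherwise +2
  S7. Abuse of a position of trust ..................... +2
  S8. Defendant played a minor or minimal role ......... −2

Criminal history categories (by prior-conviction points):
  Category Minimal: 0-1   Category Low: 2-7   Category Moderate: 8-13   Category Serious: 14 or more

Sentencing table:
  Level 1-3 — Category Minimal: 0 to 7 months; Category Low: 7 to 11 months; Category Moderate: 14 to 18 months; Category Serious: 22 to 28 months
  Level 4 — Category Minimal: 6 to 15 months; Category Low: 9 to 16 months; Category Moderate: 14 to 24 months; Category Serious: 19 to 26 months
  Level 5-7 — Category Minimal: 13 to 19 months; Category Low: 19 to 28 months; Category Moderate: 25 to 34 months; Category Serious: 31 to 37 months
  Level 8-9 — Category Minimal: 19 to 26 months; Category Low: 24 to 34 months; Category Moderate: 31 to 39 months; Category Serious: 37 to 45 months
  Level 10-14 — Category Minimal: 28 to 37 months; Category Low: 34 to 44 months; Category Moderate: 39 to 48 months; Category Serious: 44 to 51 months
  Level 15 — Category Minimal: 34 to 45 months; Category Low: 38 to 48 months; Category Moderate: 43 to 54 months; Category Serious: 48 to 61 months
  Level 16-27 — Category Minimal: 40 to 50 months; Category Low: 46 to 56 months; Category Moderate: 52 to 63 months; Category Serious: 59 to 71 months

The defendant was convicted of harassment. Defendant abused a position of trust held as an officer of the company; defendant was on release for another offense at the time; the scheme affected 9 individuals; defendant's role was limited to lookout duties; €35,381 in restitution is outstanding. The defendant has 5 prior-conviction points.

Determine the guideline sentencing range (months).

Base offense level for harassment: 5.
S1 applies (level before this adjustment is 5 ≥ 5, so +3): 5 + 3 = 8.
S5 applies: 8 + 1 = 9.
S6 applies (level before this adjustment is 9 < 11, so +2): 9 + 2 = 11.
S7 applies: 11 + 2 = 13.
S8 applies: 13 − 2 = 11.
Final offense level: 11.
Criminal history: 5 prior points → Category Low (2-7).
Level 11 falls in the 10-14 band.
Grid: Level 10-14 × Category Low = 34-44 months.

34-44 months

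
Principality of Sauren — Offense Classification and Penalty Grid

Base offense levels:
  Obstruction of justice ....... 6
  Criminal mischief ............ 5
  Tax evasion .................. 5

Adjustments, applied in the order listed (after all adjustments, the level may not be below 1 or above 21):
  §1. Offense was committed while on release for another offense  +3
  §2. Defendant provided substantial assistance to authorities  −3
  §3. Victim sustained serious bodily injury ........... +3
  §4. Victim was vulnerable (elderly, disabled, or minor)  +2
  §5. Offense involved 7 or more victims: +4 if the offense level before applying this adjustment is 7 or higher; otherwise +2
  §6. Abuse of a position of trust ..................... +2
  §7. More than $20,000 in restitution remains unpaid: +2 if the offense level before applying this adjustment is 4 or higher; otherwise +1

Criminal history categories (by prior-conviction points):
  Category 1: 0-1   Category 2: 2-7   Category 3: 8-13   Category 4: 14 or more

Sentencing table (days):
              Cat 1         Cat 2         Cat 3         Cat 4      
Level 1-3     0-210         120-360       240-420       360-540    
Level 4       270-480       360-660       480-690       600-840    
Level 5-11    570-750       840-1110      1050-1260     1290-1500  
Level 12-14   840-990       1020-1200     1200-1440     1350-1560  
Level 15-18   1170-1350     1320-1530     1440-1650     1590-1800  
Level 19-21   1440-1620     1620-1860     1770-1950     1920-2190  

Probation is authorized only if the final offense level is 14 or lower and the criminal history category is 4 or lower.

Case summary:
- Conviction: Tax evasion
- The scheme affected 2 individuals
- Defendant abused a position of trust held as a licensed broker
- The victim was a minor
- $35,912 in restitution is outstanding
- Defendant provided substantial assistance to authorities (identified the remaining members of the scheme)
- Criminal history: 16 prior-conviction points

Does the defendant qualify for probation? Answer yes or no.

Base offense level for tax evasion: 5.
§1 does not apply.
§2 applies: 5 − 3 = 2.
§3 does not apply.
§4 applies: 2 + 2 = 4.
§5 does not apply.
§6 applies: 4 + 2 = 6.
§7 applies (level before this adjustment is 6 ≥ 4, so +2): 6 + 2 = 8.
Final offense level: 8.
Criminal history: 16 prior points → Category 4 (14+).
Level 8 falls in the 5-11 band.
Grid: Level 5-11 × Category 4 = 1290-1500 days.
Probation check: level 8 ≤ 14 and category 4 ≤ 4 → eligible.

Yes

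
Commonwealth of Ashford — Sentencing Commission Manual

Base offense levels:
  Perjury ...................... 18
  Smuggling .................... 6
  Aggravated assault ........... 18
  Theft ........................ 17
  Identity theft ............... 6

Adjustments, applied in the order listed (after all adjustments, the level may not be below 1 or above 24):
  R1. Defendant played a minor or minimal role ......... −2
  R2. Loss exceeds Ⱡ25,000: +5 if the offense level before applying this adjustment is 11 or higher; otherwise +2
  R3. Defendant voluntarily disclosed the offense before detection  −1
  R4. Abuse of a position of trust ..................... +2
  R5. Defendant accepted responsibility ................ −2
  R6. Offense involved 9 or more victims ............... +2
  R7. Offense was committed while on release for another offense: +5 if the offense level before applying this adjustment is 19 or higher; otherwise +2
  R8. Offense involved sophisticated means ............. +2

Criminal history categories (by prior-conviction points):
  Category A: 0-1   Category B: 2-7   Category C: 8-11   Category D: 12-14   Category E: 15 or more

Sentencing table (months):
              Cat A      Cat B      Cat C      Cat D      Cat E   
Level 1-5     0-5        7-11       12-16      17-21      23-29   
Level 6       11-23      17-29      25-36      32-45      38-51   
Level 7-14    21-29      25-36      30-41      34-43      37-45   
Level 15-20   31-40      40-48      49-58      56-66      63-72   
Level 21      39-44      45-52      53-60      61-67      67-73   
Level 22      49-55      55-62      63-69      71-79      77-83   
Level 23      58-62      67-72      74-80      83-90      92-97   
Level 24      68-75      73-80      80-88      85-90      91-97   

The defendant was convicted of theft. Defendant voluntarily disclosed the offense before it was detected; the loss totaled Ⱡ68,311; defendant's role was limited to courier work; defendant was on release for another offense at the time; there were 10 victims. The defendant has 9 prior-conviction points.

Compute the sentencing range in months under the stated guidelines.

80-88 months

Base offense level for theft: 17.
R1 applies: 17 − 2 = 15.
R2 applies (level before this adjustment is 15 ≥ 11, so +5): 15 + 5 = 20.
R3 applies: 20 − 1 = 19.
R5 does not apply.
R6 applies: 19 + 2 = 21.
R7 applies (level before this adjustment is 21 ≥ 19, so +5): 21 + 5 = 26.
R8 does not apply.
Level 26 exceeds the maximum of 24; capped at 24.
Final offense level: 24.
Criminal history: 9 prior points → Category C (8-11).
Level 24 falls in the 24 band.
Grid: Level 24 × Category C = 80-88 months.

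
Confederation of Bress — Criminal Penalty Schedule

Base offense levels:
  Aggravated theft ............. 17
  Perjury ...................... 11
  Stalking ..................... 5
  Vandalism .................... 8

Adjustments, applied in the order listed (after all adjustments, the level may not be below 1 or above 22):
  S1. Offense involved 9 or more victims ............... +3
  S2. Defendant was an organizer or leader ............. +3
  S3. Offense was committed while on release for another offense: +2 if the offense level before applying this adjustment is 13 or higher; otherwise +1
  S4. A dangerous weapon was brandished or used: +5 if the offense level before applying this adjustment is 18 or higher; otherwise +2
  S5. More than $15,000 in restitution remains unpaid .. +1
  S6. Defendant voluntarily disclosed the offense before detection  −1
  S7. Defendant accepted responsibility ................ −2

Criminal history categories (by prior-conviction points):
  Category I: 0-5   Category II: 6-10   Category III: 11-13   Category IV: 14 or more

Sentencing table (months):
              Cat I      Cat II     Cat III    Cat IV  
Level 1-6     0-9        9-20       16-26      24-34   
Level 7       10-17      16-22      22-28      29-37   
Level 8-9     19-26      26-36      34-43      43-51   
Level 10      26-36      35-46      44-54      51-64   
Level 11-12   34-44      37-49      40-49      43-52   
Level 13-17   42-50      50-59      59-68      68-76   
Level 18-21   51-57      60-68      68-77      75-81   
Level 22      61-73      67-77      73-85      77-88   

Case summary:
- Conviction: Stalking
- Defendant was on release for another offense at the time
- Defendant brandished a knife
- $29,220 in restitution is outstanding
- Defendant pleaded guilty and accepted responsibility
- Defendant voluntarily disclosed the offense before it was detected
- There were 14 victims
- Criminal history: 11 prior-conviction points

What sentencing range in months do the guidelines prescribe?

34-43 months

Base offense level for stalking: 5.
S1 applies: 5 + 3 = 8.
S2 does not apply.
S3 applies (level before this adjustment is 8 < 13, so +1): 8 + 1 = 9.
S4 applies (level before this adjustment is 9 < 18, so +2): 9 + 2 = 11.
S5 applies: 11 + 1 = 12.
S6 applies: 12 − 1 = 11.
S7 applies: 11 − 2 = 9.
Final offense level: 9.
Criminal history: 11 prior points → Category III (11-13).
Level 9 falls in the 8-9 band.
Grid: Level 8-9 × Category III = 34-43 months.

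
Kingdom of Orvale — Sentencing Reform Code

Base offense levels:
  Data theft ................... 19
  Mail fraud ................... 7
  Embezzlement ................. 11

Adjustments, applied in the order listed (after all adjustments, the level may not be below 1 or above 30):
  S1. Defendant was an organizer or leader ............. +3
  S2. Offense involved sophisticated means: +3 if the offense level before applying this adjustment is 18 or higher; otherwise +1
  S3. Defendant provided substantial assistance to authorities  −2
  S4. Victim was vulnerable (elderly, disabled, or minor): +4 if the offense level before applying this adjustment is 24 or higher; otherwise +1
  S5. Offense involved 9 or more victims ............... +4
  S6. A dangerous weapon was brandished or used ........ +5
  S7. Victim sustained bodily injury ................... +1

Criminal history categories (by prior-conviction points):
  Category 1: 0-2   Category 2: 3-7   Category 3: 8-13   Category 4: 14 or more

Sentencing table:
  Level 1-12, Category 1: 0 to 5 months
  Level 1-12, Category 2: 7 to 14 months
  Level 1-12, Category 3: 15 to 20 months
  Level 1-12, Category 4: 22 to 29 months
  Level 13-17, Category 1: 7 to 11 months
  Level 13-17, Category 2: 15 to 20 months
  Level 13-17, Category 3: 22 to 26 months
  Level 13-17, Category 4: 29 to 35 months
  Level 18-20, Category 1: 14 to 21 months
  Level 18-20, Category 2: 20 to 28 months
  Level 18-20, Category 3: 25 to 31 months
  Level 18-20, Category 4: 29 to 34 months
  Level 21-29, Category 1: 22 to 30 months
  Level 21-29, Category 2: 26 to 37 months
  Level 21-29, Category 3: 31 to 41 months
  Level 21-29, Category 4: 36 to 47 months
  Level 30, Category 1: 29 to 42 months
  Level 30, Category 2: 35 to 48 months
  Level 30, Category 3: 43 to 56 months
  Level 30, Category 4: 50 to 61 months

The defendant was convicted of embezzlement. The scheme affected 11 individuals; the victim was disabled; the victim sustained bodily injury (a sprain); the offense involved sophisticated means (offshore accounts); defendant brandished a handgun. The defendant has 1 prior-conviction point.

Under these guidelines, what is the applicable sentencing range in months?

Base offense level for embezzlement: 11.
S2 applies (level before this adjustment is 11 < 18, so +1): 11 + 1 = 12.
S4 applies (level before this adjustment is 12 < 24, so +1): 12 + 1 = 13.
S5 applies: 13 + 4 = 17.
S6 applies: 17 + 5 = 22.
S7 applies: 22 + 1 = 23.
Final offense level: 23.
Criminal history: 1 prior point → Category 1 (0-2).
Level 23 falls in the 21-29 band.
Grid: Level 21-29 × Category 1 = 22-30 months.

22-30 months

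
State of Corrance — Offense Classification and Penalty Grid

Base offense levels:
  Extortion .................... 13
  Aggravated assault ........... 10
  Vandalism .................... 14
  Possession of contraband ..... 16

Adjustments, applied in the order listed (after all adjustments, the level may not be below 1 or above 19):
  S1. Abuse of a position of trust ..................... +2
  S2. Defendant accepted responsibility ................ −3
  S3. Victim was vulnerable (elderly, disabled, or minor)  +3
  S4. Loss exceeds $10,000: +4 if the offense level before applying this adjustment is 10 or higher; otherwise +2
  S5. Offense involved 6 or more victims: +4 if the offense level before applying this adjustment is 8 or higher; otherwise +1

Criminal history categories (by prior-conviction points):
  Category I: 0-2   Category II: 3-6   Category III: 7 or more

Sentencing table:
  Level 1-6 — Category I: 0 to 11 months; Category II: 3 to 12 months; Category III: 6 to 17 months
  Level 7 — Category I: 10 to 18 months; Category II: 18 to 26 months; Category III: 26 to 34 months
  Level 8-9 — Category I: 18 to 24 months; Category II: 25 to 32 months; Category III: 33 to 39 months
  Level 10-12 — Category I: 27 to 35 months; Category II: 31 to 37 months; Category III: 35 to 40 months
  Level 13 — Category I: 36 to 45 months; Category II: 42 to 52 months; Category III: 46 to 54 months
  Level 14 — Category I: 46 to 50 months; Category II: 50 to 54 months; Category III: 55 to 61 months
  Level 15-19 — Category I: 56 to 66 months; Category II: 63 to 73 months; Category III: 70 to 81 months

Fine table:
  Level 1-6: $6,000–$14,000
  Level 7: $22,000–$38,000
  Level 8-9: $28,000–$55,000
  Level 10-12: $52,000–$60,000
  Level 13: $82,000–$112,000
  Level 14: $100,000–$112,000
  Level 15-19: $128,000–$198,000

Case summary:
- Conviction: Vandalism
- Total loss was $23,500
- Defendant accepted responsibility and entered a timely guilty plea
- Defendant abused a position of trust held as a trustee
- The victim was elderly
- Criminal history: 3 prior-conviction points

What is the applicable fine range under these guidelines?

$128,000–$198,000

Base offense level for vandalism: 14.
S1 applies: 14 + 2 = 16.
S2 applies: 16 − 3 = 13.
S3 applies: 13 + 3 = 16.
S4 applies (level before this adjustment is 16 ≥ 10, so +4): 16 + 4 = 20.
S5 does not apply.
Level 20 exceeds the maximum of 19; capped at 19.
Final offense level: 19.
Level 19 falls in the 15-19 band.
Fine table: Level 15-19 → $128,000–$198,000.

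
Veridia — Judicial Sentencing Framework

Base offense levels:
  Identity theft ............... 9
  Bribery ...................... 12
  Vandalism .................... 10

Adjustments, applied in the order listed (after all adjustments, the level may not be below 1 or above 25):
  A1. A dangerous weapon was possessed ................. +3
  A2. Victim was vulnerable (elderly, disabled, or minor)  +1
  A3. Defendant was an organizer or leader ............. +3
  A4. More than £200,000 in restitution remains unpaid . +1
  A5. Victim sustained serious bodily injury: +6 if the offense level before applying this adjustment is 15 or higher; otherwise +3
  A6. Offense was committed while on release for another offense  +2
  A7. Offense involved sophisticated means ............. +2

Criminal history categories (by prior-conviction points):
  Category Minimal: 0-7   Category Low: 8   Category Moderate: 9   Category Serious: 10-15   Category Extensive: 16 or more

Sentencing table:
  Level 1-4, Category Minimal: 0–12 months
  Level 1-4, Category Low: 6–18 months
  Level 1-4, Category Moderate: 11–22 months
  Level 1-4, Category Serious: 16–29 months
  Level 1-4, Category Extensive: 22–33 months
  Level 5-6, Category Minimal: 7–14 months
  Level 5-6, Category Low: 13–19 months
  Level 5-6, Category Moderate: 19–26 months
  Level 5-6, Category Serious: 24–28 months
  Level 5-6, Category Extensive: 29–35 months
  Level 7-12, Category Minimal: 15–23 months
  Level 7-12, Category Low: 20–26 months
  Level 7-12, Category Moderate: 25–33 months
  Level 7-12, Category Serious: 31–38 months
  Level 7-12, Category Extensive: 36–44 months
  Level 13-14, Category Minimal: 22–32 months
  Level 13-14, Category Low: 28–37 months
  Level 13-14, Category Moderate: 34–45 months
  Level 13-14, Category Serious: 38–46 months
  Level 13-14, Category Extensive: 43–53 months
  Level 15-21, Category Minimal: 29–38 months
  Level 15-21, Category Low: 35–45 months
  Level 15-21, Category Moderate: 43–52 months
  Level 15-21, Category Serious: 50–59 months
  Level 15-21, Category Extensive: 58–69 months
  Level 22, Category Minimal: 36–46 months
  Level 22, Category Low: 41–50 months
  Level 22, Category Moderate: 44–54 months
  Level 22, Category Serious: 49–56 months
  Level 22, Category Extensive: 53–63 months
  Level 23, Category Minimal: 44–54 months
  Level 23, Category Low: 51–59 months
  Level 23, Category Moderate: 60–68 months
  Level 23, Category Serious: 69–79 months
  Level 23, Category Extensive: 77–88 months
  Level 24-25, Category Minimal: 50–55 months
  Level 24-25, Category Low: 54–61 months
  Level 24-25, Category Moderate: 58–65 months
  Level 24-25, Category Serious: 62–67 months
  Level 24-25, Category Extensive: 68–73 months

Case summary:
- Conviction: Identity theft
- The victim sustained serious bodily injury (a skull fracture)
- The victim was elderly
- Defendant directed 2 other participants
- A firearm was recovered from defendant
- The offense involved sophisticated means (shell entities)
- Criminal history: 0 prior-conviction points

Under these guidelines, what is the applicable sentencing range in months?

50-55 months

Base offense level for identity theft: 9.
A1 applies: 9 + 3 = 12.
A2 applies: 12 + 1 = 13.
A3 applies: 13 + 3 = 16.
A5 applies (level before this adjustment is 16 ≥ 15, so +6): 16 + 6 = 22.
A6 does not apply.
A7 applies: 22 + 2 = 24.
Final offense level: 24.
Criminal history: 0 prior points → Category Minimal (0-7).
Level 24 falls in the 24-25 band.
Grid: Level 24-25 × Category Minimal = 50-55 months.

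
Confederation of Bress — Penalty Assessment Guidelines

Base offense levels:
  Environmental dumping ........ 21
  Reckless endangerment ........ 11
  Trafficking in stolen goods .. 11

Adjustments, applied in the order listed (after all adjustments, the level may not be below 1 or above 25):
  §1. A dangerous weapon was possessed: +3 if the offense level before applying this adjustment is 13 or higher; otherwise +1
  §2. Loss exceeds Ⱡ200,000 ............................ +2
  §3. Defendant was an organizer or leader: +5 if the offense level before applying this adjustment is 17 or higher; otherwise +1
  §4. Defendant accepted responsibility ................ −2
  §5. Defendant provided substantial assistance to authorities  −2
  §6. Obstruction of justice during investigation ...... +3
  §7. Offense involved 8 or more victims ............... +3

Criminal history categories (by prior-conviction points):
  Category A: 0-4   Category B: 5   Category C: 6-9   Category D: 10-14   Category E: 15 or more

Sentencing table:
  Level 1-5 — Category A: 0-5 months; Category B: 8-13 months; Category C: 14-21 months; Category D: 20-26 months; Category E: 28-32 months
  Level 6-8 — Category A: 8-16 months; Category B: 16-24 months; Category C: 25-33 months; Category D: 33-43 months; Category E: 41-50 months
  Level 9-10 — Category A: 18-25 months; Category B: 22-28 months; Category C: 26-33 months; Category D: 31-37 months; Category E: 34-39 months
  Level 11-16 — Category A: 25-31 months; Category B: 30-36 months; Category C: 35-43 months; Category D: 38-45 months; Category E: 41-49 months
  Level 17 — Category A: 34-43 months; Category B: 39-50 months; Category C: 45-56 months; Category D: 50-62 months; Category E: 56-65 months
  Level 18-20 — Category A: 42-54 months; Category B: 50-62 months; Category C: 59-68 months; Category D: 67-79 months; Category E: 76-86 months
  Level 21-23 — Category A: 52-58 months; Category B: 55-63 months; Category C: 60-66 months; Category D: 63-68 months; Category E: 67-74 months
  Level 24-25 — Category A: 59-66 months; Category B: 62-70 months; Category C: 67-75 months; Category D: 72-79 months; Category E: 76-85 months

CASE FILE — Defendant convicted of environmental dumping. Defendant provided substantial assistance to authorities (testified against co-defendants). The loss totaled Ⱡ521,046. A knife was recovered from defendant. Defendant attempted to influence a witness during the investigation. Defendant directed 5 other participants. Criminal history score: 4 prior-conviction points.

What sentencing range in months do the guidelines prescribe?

Base offense level for environmental dumping: 21.
§1 applies (level before this adjustment is 21 ≥ 13, so +3): 21 + 3 = 24.
§2 applies: 24 + 2 = 26.
§3 applies (level before this adjustment is 26 ≥ 17, so +5): 26 + 5 = 31.
§5 applies: 31 − 2 = 29.
§6 applies: 29 + 3 = 32.
Level 32 exceeds the maximum of 25; capped at 25.
Final offense level: 25.
Criminal history: 4 prior points → Category A (0-4).
Level 25 falls in the 24-25 band.
Grid: Level 24-25 × Category A = 59-66 months.

59-66 months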